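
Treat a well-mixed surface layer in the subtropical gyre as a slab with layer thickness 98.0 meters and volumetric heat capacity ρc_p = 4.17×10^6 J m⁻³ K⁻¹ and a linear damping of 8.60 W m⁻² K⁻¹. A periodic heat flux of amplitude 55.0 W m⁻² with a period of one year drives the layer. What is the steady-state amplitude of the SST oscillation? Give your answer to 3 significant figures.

0.672 K

Areal heat capacity C = ρc_p × D = 4.17×10^6 × 98.0 = 4.09×10^8 J/(m²·K).
Angular frequency ω = 2π / T = 2π / 3.15×10^7 s = 1.99×10^-7 s⁻¹.
√((Cω)² + λ²) = √((81.4)² + 8.60²) = 81.9 W/(m²·K).
Amplitude A = F₀ / √((Cω)²+λ²) = 55.0 / 81.9 = 0.672 K.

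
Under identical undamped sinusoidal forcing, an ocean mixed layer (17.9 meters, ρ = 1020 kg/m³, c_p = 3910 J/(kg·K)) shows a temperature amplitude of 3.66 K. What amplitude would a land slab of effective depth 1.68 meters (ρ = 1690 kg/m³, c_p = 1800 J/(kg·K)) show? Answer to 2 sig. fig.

51 K

C_ocean = 7.14×10^7 J/(m²·K); C_land = 5.11×10^6 J/(m²·K).
A ∝ 1/C ⇒ A_land = A_ocean × C_ocean/C_land = 3.66 × 14.0 = 51.1 K.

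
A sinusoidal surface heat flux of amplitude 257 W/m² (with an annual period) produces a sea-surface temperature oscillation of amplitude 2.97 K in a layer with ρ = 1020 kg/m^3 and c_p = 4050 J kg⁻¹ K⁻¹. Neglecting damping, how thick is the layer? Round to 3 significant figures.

ω = 2π / 3.15×10^7 s = 1.99×10^-7 s⁻¹.
Required C = F₀ / (A ω) = 257 / (2.97 × 1.99×10^-7) = 4.34×10^8 J/(m²·K).
D = C / (ρ c_p) = 4.34×10^8 / (1020 × 4050) = 105 m.

105 m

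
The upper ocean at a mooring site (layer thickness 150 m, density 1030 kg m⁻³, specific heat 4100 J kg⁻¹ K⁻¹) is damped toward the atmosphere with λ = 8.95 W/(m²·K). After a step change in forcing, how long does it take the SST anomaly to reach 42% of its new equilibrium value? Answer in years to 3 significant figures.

1.22 years

Areal heat capacity C = ρ c_p D = 1030 × 4100 × 150 = 6.33×10^8 J/(m^2 K).
τ = C / λ = 6.33×10^8 / 8.95 = 7.08×10^7 s.
Fraction reached: 1 − e^(−t/τ) = 0.42 ⇒ t = −τ ln(1 − 0.42) = τ × 0.545.
t = 3.86×10^7 s = 1.22 years.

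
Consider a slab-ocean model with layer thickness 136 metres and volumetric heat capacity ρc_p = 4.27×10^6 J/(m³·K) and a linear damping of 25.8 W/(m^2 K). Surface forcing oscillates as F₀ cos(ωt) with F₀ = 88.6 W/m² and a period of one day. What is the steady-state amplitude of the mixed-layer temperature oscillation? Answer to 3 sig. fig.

0.00210 K

Areal heat capacity C = ρc_p × D = 4.27×10^6 × 136 = 5.81×10^8 J/(m²·K).
Angular frequency ω = 2π / T = 2π / 86400 s = 7.27×10^-5 s⁻¹.
√((Cω)² + λ²) = √((42200)² + 25.8²) = 42200 W/(m²·K).
Amplitude A = F₀ / √((Cω)²+λ²) = 88.6 / 42200 = 0.00210 K.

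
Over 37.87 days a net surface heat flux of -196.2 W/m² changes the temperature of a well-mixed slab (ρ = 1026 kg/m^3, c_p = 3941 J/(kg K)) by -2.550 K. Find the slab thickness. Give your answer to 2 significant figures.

Heat input Q = F Δt = -196.2 × 3.27×10^6 s = -6.42×10^8 J/m².
Required areal heat capacity C = Q / ΔT = 2.52×10^8 J/(m²·K).
Depth D = C / (ρ c_p) = 2.52×10^8 / (1026 × 3941) = 62.3 m.

62 m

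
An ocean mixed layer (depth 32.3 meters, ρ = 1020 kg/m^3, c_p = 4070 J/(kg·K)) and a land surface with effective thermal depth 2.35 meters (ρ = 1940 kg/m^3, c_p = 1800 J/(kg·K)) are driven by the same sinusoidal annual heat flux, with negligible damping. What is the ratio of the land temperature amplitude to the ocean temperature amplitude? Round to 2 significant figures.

C_ocean = 1020 × 4070 × 32.3 = 1.34×10^8 J/(m²·K).
C_land = 1940 × 1800 × 2.35 = 8.21×10^6 J/(m²·K).
Undamped amplitude ∝ 1/C, so A_land/A_ocean = C_ocean/C_land = 16.3.

16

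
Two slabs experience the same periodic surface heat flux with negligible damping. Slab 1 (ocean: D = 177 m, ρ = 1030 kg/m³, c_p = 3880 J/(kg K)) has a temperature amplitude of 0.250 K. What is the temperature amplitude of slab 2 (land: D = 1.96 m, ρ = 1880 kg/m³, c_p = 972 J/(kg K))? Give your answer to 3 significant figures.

C_ocean = 7.07×10^8 J/(m²·K); C_land = 3.58×10^6 J/(m²·K).
A ∝ 1/C ⇒ A_land = A_ocean × C_ocean/C_land = 0.250 × 197 = 49.4 K.

49.4 K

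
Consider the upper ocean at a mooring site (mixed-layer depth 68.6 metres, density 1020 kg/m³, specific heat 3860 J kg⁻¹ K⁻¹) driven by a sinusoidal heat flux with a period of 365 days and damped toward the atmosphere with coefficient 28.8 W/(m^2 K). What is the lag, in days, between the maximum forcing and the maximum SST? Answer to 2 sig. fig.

63 days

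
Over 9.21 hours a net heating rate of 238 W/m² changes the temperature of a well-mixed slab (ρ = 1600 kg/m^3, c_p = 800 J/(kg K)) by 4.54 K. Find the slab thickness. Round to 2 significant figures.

1.4 m

Heat input Q = F Δt = 238 × 33200 s = 7.89×10^6 J/m².
Required areal heat capacity C = Q / ΔT = 1.74×10^6 J/(m²·K).
Depth D = C / (ρ c_p) = 1.74×10^6 / (1600 × 800) = 1.36 m.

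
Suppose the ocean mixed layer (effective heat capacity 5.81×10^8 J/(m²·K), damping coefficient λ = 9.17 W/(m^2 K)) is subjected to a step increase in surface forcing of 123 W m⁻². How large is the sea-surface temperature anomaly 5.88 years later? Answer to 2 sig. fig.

13 K

Areal heat capacity C = 5.81×10^8 J/(m²·K) (given).
τ = C / λ = 5.81×10^8 / 9.17 = 6.34×10^7 s.
Equilibrium anomaly ΔT_eq = F / λ = 123 / 9.17 = 13.4 K.
t = 5.88 years = 1.86×10^8 s, so t/τ = 2.93.
ΔT(t) = ΔT_eq (1 − e^(−t/τ)) = 13.4 × (1 − e^−2.93) = 12.7 K.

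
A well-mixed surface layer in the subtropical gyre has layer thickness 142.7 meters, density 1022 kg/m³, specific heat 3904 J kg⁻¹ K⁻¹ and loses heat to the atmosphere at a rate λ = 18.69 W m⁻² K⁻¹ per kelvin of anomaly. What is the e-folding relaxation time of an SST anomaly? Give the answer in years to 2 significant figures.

0.97 years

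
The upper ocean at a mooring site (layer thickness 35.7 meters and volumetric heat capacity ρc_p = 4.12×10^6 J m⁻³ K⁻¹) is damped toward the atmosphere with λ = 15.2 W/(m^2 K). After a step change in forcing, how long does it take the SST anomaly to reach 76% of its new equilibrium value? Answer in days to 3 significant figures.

Areal heat capacity C = ρc_p × D = 4.12×10^6 × 35.7 = 1.47×10^8 J/(m^2 K).
τ = C / λ = 1.47×10^8 / 15.2 = 9.68×10^6 s.
Fraction reached: 1 − e^(−t/τ) = 0.76 ⇒ t = −τ ln(1 − 0.76) = τ × 1.43.
t = 1.38×10^7 s = 160 days.

160 days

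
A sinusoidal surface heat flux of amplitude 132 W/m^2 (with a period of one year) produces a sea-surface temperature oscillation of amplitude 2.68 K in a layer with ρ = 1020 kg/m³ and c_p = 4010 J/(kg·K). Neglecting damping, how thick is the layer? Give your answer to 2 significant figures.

60 m

ω = 2π / 3.15×10^7 s = 1.99×10^-7 s⁻¹.
Required C = F₀ / (A ω) = 132 / (2.68 × 1.99×10^-7) = 2.47×10^8 J/(m²·K).
D = C / (ρ c_p) = 2.47×10^8 / (1020 × 4010) = 60.4 m.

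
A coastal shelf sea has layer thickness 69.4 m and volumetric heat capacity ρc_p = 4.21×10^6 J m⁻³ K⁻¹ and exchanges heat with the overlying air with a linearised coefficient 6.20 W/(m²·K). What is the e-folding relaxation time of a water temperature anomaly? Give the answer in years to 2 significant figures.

1.5 years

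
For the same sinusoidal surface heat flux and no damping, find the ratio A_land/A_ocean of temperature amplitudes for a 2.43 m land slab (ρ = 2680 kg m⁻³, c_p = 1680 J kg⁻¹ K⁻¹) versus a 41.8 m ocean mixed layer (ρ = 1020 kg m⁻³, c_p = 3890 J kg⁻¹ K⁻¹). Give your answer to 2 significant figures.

15

C_ocean = 1020 × 3890 × 41.8 = 1.66×10^8 J/(m²·K).
C_land = 2680 × 1680 × 2.43 = 1.09×10^7 J/(m²·K).
Undamped amplitude ∝ 1/C, so A_land/A_ocean = C_ocean/C_land = 15.2.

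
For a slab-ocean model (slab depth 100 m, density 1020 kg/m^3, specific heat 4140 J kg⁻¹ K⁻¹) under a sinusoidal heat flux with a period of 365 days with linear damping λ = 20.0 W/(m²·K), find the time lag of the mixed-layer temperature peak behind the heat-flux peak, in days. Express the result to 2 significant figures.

78 days

Areal heat capacity C = ρ c_p D = 1020 × 4140 × 100 = 4.22×10^8 J m⁻² K⁻¹.
ω = 2π / 3.15×10^7 s = 1.99×10^-7 s⁻¹.
Phase lag φ = arctan(Cω/λ) = arctan(84.1/20.0) = 1.34 rad.
Time lag = φ / ω = 1.34 / 1.99×10^-7 = 6.71×10^6 s = 77.7 days.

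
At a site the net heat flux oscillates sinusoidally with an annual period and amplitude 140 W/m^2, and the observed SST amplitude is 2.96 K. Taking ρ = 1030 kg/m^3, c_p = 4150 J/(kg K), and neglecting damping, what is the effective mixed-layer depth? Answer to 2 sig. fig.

ω = 2π / 3.15×10^7 s = 1.99×10^-7 s⁻¹.
Required C = F₀ / (A ω) = 140 / (2.96 × 1.99×10^-7) = 2.37×10^8 J/(m²·K).
D = C / (ρ c_p) = 2.37×10^8 / (1030 × 4150) = 55.5 m.

56 m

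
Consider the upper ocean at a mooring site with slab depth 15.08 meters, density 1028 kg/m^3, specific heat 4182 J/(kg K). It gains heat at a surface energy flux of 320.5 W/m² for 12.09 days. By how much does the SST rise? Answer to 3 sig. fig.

Areal heat capacity C = ρ c_p D = 1028 × 4182 × 15.08 = 6.48×10^7 J/(m^2 K).
Net heat input Q = F Δt = 320.5 × (12.09 days × 86400 s/day) = 3.35×10^8 J/m².
ΔT = Q / C = 3.35×10^8 / 6.48×10^7 = 5.16 K.

5.16 K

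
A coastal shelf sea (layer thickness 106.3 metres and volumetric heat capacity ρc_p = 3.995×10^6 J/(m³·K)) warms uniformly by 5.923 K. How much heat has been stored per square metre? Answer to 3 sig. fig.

2.52×10^9

Areal heat capacity C = ρc_p × D = 3.995×10^6 × 106.3 = 4.25×10^8 J/(m^2 K).
ΔQ = C ΔT = 4.25×10^8 × 5.923 = 2.52×10^9 J/m².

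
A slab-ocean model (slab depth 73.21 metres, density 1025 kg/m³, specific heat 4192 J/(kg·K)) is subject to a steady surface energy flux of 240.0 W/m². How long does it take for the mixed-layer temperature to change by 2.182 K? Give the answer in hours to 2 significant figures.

Areal heat capacity C = ρ c_p D = 1025 × 4192 × 73.21 = 3.15×10^8 J m⁻² K⁻¹.
Time required: Δt = C ΔT / F = 3.15×10^8 × 2.182 / 240.0 = 2.86×10^6 s.
In hours: 2.86×10^6 s / (3600 s/hour) = 794 hours.

790 hours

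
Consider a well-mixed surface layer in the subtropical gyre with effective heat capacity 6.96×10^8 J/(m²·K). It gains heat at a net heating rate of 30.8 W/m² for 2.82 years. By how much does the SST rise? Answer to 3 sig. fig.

3.94 K

Areal heat capacity C = 6.96×10^8 J/(m²·K) (given).
Net heat input Q = F Δt = 30.8 × (2.82 years × 3.156×10^7 s/year) = 2.74×10^9 J/m².
ΔT = Q / C = 2.74×10^9 / 6.96×10^8 = 3.94 K.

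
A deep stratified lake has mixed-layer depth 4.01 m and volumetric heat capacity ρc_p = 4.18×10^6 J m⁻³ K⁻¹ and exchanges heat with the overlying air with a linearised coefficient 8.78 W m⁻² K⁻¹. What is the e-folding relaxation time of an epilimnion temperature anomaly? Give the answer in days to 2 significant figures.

22 days

Areal heat capacity C = ρc_p × D = 4.18×10^6 × 4.01 = 1.68×10^7 J/(m^2 K).
Relaxation time τ = C / λ = 1.68×10^7 / 8.78 = 1.91×10^6 s.
In days: 1.91×10^6 s / (86400 s/day) = 22.1 days.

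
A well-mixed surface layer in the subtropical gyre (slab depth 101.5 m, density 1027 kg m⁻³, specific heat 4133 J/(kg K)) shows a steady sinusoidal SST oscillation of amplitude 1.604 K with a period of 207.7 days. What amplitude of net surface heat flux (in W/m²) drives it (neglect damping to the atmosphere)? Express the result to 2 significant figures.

240

Areal heat capacity C = ρ c_p D = 1027 × 4133 × 101.5 = 4.31×10^8 J/(m^2 K).
ω = 2π / 1.79×10^7 s = 3.50×10^-7 s⁻¹.
Cω = 4.31×10^8 × 3.50×10^-7 = 151 W/(m²·K).
F₀ = A × Cω = 1.604 × 151 = 242 W/m².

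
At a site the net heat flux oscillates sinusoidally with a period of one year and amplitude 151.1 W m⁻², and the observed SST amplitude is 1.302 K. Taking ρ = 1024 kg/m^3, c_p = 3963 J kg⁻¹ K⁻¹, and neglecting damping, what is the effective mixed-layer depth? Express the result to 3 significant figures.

ω = 2π / 3.15×10^7 s = 1.99×10^-7 s⁻¹.
Required C = F₀ / (A ω) = 151.1 / (1.302 × 1.99×10^-7) = 5.82×10^8 J/(m²·K).
D = C / (ρ c_p) = 5.82×10^8 / (1024 × 3963) = 144 m.

144 m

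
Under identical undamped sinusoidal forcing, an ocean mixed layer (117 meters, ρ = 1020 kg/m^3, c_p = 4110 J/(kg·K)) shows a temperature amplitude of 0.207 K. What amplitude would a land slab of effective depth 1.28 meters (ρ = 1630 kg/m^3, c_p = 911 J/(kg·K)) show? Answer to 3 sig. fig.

53.4 K

C_ocean = 4.90×10^8 J/(m²·K); C_land = 1.90×10^6 J/(m²·K).
A ∝ 1/C ⇒ A_land = A_ocean × C_ocean/C_land = 0.207 × 258 = 53.4 K.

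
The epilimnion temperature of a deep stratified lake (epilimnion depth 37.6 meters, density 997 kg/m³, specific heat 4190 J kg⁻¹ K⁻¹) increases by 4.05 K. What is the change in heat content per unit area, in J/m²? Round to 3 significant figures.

Areal heat capacity C = ρ c_p D = 997 × 4190 × 37.6 = 1.57×10^8 J/(m²·K).
ΔQ = C ΔT = 1.57×10^8 × 4.05 = 6.36×10^8 J/m².

6.36×10^8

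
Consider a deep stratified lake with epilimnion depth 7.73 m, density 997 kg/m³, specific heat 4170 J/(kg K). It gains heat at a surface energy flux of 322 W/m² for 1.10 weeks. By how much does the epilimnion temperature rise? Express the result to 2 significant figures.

Areal heat capacity C = ρ c_p D = 997 × 4170 × 7.73 = 3.21×10^7 J/(m²·K).
Net heat input Q = F Δt = 322 × (1.10 weeks × 6.048×10^5 s/week) = 2.14×10^8 J/m².
ΔT = Q / C = 2.14×10^8 / 3.21×10^7 = 6.67 K.

6.7 K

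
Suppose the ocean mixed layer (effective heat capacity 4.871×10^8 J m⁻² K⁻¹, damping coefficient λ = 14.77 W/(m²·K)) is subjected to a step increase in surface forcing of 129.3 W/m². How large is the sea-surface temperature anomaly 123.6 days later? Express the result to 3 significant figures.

Areal heat capacity C = 4.871×10^8 J m⁻² K⁻¹ (given).
τ = C / λ = 4.87×10^8 / 14.77 = 3.30×10^7 s.
Equilibrium anomaly ΔT_eq = F / λ = 129.3 / 14.77 = 8.75 K.
t = 123.6 days = 1.07×10^7 s, so t/τ = 0.324.
ΔT(t) = ΔT_eq (1 − e^(−t/τ)) = 8.75 × (1 − e^−0.324) = 2.42 K.

2.42 K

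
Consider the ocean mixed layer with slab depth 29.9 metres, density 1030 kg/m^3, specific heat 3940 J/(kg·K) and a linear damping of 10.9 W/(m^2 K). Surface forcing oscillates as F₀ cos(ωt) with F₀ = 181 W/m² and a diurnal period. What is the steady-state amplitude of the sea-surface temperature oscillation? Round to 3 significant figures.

Areal heat capacity C = ρ c_p D = 1030 × 3940 × 29.9 = 1.21×10^8 J/(m^2 K).
Angular frequency ω = 2π / T = 2π / 86400 s = 7.27×10^-5 s⁻¹.
√((Cω)² + λ²) = √((8820)² + 10.9²) = 8820 W/(m²·K).
Amplitude A = F₀ / √((Cω)²+λ²) = 181 / 8820 = 0.0205 K.

0.0205 K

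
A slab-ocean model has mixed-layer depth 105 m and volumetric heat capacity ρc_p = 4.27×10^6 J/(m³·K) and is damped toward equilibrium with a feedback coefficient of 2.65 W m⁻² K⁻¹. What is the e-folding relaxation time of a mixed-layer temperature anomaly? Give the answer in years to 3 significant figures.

Areal heat capacity C = ρc_p × D = 4.27×10^6 × 105 = 4.48×10^8 J/(m²·K).
Relaxation time τ = C / λ = 4.48×10^8 / 2.65 = 1.69×10^8 s.
In years: 1.69×10^8 s / (3.156×10^7 s/year) = 5.36 years.

5.36 years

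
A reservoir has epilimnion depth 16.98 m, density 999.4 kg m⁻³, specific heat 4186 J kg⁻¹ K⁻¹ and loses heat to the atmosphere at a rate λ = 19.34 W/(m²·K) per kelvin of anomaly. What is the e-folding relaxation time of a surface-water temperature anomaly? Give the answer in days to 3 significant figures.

42.5 days

Areal heat capacity C = ρ c_p D = 999.4 × 4186 × 16.98 = 7.10×10^7 J/(m²·K).
Relaxation time τ = C / λ = 7.10×10^7 / 19.34 = 3.67×10^6 s.
In days: 3.67×10^6 s / (86400 s/day) = 42.5 days.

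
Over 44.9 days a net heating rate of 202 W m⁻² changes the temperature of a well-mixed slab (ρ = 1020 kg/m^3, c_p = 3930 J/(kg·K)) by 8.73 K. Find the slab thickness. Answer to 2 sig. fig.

22 m

Heat input Q = F Δt = 202 × 3.88×10^6 s = 7.84×10^8 J/m².
Required areal heat capacity C = Q / ΔT = 8.98×10^7 J/(m²·K).
Depth D = C / (ρ c_p) = 8.98×10^7 / (1020 × 3930) = 22.4 m.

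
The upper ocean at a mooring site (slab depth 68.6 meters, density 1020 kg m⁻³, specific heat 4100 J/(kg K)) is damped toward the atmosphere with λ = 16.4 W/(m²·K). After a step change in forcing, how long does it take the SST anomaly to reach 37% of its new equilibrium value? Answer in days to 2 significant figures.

94 days

Areal heat capacity C = ρ c_p D = 1020 × 4100 × 68.6 = 2.87×10^8 J/(m^2 K).
τ = C / λ = 2.87×10^8 / 16.4 = 1.75×10^7 s.
Fraction reached: 1 − e^(−t/τ) = 0.37 ⇒ t = −τ ln(1 − 0.37) = τ × 0.462.
t = 8.08×10^6 s = 93.5 days.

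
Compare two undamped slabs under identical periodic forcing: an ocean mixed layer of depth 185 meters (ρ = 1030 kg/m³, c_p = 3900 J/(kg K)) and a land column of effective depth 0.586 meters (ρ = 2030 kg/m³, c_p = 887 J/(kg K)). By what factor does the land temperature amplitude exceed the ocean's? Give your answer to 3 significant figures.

C_ocean = 1030 × 3900 × 185 = 7.43×10^8 J/(m²·K).
C_land = 2030 × 887 × 0.586 = 1.06×10^6 J/(m²·K).
Undamped amplitude ∝ 1/C, so A_land/A_ocean = C_ocean/C_land = 704.

704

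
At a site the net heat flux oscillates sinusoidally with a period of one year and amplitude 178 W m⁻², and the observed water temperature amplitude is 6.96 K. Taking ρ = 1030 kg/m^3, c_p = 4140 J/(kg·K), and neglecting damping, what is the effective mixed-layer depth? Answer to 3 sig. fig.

30.1 m

ω = 2π / 3.15×10^7 s = 1.99×10^-7 s⁻¹.
Required C = F₀ / (A ω) = 178 / (6.96 × 1.99×10^-7) = 1.28×10^8 J/(m²·K).
D = C / (ρ c_p) = 1.28×10^8 / (1030 × 4140) = 30.1 m.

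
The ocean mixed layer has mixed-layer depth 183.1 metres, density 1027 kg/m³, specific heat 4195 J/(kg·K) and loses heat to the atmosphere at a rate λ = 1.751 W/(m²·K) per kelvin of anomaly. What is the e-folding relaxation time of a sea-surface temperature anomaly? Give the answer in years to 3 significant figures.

Areal heat capacity C = ρ c_p D = 1027 × 4195 × 183.1 = 7.89×10^8 J/(m^2 K).
Relaxation time τ = C / λ = 7.89×10^8 / 1.751 = 4.51×10^8 s.
In years: 4.51×10^8 s / (3.156×10^7 s/year) = 14.3 years.

14.3 years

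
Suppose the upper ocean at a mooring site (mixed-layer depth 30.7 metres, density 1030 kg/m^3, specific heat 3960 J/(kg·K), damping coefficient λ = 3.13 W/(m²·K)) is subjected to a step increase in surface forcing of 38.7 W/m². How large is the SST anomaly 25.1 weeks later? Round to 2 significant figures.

Areal heat capacity C = ρ c_p D = 1030 × 3960 × 30.7 = 1.25×10^8 J m⁻² K⁻¹.
τ = C / λ = 1.25×10^8 / 3.13 = 4.00×10^7 s.
Equilibrium anomaly ΔT_eq = F / λ = 38.7 / 3.13 = 12.4 K.
t = 25.1 weeks = 1.52×10^7 s, so t/τ = 0.379.
ΔT(t) = ΔT_eq (1 − e^(−t/τ)) = 12.4 × (1 − e^−0.379) = 3.90 K.

3.9 K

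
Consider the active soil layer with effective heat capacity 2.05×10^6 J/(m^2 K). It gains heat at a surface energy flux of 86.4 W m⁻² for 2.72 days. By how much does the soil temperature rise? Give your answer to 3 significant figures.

9.90 K

Areal heat capacity C = 2.05×10^6 J/(m^2 K) (given).
Net heat input Q = F Δt = 86.4 × (2.72 days × 86400 s/day) = 2.03×10^7 J/m².
ΔT = Q / C = 2.03×10^7 / 2.05×10^6 = 9.90 K.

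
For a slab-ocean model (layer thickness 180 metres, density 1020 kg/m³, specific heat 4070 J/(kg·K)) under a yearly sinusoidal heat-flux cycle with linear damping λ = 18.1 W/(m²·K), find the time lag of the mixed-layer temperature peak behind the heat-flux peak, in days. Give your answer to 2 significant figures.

84 days

Areal heat capacity C = ρ c_p D = 1020 × 4070 × 180 = 7.47×10^8 J/(m²·K).
ω = 2π / 3.15×10^7 s = 1.99×10^-7 s⁻¹.
Phase lag φ = arctan(Cω/λ) = arctan(149/18.1) = 1.45 rad.
Time lag = φ / ω = 1.45 / 1.99×10^-7 = 7.28×10^6 s = 84.2 days.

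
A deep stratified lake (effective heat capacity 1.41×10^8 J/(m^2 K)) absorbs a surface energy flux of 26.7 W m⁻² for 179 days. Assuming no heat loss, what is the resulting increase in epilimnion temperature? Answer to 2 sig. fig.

2.9 K

Areal heat capacity C = 1.41×10^8 J/(m^2 K) (given).
Net heat input Q = F Δt = 26.7 × (179 days × 86400 s/day) = 4.13×10^8 J/m².
ΔT = Q / C = 4.13×10^8 / 1.41×10^8 = 2.93 K.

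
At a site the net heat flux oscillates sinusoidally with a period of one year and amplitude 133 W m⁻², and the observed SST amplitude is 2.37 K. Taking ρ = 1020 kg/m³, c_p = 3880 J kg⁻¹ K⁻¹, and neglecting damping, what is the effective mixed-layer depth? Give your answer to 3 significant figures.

71.2 m

ω = 2π / 3.15×10^7 s = 1.99×10^-7 s⁻¹.
Required C = F₀ / (A ω) = 133 / (2.37 × 1.99×10^-7) = 2.82×10^8 J/(m²·K).
D = C / (ρ c_p) = 2.82×10^8 / (1020 × 3880) = 71.2 m.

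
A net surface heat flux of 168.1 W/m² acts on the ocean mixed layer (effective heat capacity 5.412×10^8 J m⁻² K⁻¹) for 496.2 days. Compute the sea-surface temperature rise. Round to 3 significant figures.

13.3 K

Areal heat capacity C = 5.412×10^8 J m⁻² K⁻¹ (given).
Net heat input Q = F Δt = 168.1 × (496.2 days × 86400 s/day) = 7.21×10^9 J/m².
ΔT = Q / C = 7.21×10^9 / 5.41×10^8 = 13.3 K.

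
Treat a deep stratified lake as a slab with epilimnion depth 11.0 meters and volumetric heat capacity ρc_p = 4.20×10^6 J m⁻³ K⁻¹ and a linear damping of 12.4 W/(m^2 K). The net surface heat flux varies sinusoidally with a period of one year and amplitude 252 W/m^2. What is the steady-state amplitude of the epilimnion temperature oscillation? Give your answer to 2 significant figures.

16 K

Areal heat capacity C = ρc_p × D = 4.20×10^6 × 11.0 = 4.62×10^7 J/(m^2 K).
Angular frequency ω = 2π / T = 2π / 3.15×10^7 s = 1.99×10^-7 s⁻¹.
√((Cω)² + λ²) = √((9.20)² + 12.4²) = 15.4 W/(m²·K).
Amplitude A = F₀ / √((Cω)²+λ²) = 252 / 15.4 = 16.3 K.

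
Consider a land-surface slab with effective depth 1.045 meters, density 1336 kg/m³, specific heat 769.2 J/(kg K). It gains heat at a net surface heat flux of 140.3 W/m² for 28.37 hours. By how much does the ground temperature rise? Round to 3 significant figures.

Areal heat capacity C = ρ c_p D = 1336 × 769.2 × 1.045 = 1.07×10^6 J/(m^2 K).
Net heat input Q = F Δt = 140.3 × (28.37 hours × 3600 s/hour) = 1.43×10^7 J/m².
ΔT = Q / C = 1.43×10^7 / 1.07×10^6 = 13.3 K.

13.3 K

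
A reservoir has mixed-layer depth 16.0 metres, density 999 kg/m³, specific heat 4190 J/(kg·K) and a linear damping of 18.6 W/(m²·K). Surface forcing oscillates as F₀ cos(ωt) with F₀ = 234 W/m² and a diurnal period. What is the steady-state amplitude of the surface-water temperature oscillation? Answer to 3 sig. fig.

Areal heat capacity C = ρ c_p D = 999 × 4190 × 16.0 = 6.70×10^7 J/(m^2 K).
Angular frequency ω = 2π / T = 2π / 86400 s = 7.27×10^-5 s⁻¹.
√((Cω)² + λ²) = √((4870)² + 18.6²) = 4870 W/(m²·K).
Amplitude A = F₀ / √((Cω)²+λ²) = 234 / 4870 = 0.0480 K.

0.0480 K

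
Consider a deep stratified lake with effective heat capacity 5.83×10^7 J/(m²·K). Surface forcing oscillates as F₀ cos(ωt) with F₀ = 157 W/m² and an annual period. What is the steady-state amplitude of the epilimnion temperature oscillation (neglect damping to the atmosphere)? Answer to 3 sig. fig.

13.5 K

Areal heat capacity C = 5.83×10^7 J/(m²·K) (given).
Angular frequency ω = 2π / T = 2π / 3.15×10^7 s = 1.99×10^-7 s⁻¹.
Cω = 5.83×10^7 × 1.99×10^-7 = 11.6 W/(m²·K).
Amplitude A = F₀ / (Cω) = 157 / 11.6 = 13.5 K.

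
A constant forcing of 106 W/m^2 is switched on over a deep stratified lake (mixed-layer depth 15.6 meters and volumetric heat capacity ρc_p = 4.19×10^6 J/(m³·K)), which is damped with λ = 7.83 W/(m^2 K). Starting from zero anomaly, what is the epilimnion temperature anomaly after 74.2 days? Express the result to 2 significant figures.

Areal heat capacity C = ρc_p × D = 4.19×10^6 × 15.6 = 6.54×10^7 J/(m²·K).
τ = C / λ = 6.54×10^7 / 7.83 = 8.35×10^6 s.
Equilibrium anomaly ΔT_eq = F / λ = 106 / 7.83 = 13.5 K.
t = 74.2 days = 6.41×10^6 s, so t/τ = 0.768.
ΔT(t) = ΔT_eq (1 − e^(−t/τ)) = 13.5 × (1 − e^−0.768) = 7.26 K.

7.3 K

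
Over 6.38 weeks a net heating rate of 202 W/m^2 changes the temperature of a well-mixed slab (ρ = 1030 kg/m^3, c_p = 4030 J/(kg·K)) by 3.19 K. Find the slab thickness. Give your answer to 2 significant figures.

59 m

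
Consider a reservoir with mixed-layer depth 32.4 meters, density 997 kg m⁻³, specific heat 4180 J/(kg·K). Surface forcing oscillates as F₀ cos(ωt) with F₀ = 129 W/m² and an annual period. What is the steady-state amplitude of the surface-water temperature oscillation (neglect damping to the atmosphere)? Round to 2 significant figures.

Areal heat capacity C = ρ c_p D = 997 × 4180 × 32.4 = 1.35×10^8 J/(m^2 K).
Angular frequency ω = 2π / T = 2π / 3.15×10^7 s = 1.99×10^-7 s⁻¹.
Cω = 1.35×10^8 × 1.99×10^-7 = 26.9 W/(m²·K).
Amplitude A = F₀ / (Cω) = 129 / 26.9 = 4.80 K.

4.8 K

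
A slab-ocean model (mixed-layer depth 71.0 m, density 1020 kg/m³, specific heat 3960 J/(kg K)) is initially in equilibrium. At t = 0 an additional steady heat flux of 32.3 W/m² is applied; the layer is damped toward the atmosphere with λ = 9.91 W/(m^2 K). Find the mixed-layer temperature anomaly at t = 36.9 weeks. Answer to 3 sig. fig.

1.75 K

Areal heat capacity C = ρ c_p D = 1020 × 3960 × 71.0 = 2.87×10^8 J/(m²·K).
τ = C / λ = 2.87×10^8 / 9.91 = 2.89×10^7 s.
Equilibrium anomaly ΔT_eq = F / λ = 32.3 / 9.91 = 3.26 K.
t = 36.9 weeks = 2.23×10^7 s, so t/τ = 0.771.
ΔT(t) = ΔT_eq (1 − e^(−t/τ)) = 3.26 × (1 − e^−0.771) = 1.75 K.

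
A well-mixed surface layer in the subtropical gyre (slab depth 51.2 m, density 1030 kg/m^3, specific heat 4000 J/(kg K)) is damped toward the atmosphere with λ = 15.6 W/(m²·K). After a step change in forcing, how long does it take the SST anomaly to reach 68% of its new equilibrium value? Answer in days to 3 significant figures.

178 days

Areal heat capacity C = ρ c_p D = 1030 × 4000 × 51.2 = 2.11×10^8 J/(m²·K).
τ = C / λ = 2.11×10^8 / 15.6 = 1.35×10^7 s.
Fraction reached: 1 − e^(−t/τ) = 0.68 ⇒ t = −τ ln(1 − 0.68) = τ × 1.14.
t = 1.54×10^7 s = 178 days.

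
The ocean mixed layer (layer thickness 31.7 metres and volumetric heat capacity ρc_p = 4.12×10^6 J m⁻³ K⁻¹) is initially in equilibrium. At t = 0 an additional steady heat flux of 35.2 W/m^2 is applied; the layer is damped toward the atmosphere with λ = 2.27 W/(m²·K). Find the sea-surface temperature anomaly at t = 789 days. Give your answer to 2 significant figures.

11 K

Areal heat capacity C = ρc_p × D = 4.12×10^6 × 31.7 = 1.31×10^8 J m⁻² K⁻¹.
τ = C / λ = 1.31×10^8 / 2.27 = 5.75×10^7 s.
Equilibrium anomaly ΔT_eq = F / λ = 35.2 / 2.27 = 15.5 K.
t = 789 days = 6.82×10^7 s, so t/τ = 1.18.
ΔT(t) = ΔT_eq (1 − e^(−t/τ)) = 15.5 × (1 − e^−1.18) = 10.8 K.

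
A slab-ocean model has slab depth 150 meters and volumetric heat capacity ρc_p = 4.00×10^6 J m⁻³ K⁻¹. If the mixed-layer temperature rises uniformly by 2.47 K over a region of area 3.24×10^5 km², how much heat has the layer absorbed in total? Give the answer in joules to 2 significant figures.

Areal heat capacity C = ρc_p × D = 4.00×10^6 × 150 = 6.00×10^8 J/(m²·K).
Heat per unit area: q = C ΔT = 6.00×10^8 × 2.47 = 1.48×10^9 J/m².
Total heat: Q = q × A = 1.48×10^9 × (3.24×10^5 × 10⁶ m²) = 4.80×10^20 J.

4.8×10^20 J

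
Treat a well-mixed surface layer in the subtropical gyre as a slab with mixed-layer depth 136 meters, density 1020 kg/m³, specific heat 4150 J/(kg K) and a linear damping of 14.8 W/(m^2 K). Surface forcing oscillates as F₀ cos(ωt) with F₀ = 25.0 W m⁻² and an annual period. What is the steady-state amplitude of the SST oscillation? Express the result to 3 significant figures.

0.216 K

Areal heat capacity C = ρ c_p D = 1020 × 4150 × 136 = 5.76×10^8 J/(m^2 K).
Angular frequency ω = 2π / T = 2π / 3.15×10^7 s = 1.99×10^-7 s⁻¹.
√((Cω)² + λ²) = √((115)² + 14.8²) = 116 W/(m²·K).
Amplitude A = F₀ / √((Cω)²+λ²) = 25.0 / 116 = 0.216 K.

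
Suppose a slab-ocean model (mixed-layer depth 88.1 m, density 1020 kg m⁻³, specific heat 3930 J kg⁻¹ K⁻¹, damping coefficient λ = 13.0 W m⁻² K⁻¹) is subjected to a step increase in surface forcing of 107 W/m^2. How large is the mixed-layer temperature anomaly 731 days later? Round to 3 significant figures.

7.43 K

Areal heat capacity C = ρ c_p D = 1020 × 3930 × 88.1 = 3.53×10^8 J/(m²·K).
τ = C / λ = 3.53×10^8 / 13.0 = 2.72×10^7 s.
Equilibrium anomaly ΔT_eq = F / λ = 107 / 13.0 = 8.23 K.
t = 731 days = 6.32×10^7 s, so t/τ = 2.32.
ΔT(t) = ΔT_eq (1 − e^(−t/τ)) = 8.23 × (1 − e^−2.32) = 7.43 K.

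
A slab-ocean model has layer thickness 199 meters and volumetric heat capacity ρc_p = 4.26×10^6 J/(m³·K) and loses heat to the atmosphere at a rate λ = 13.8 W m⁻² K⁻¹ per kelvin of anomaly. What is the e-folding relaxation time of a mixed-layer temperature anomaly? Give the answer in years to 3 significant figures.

1.95 years

Areal heat capacity C = ρc_p × D = 4.26×10^6 × 199 = 8.48×10^8 J m⁻² K⁻¹.
Relaxation time τ = C / λ = 8.48×10^8 / 13.8 = 6.14×10^7 s.
In years: 6.14×10^7 s / (3.156×10^7 s/year) = 1.95 years.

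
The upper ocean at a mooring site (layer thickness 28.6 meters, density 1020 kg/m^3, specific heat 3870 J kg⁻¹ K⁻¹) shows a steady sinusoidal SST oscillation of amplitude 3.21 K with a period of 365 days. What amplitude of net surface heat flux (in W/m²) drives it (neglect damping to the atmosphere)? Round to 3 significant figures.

72.2

Areal heat capacity C = ρ c_p D = 1020 × 3870 × 28.6 = 1.13×10^8 J m⁻² K⁻¹.
ω = 2π / 3.15×10^7 s = 1.99×10^-7 s⁻¹.
Cω = 1.13×10^8 × 1.99×10^-7 = 22.5 W/(m²·K).
F₀ = A × Cω = 3.21 × 22.5 = 72.2 W/m².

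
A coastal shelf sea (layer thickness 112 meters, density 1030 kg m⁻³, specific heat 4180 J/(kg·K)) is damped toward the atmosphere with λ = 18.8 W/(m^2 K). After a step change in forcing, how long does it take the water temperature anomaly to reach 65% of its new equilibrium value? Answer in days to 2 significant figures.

310 days

Areal heat capacity C = ρ c_p D = 1030 × 4180 × 112 = 4.82×10^8 J m⁻² K⁻¹.
τ = C / λ = 4.82×10^8 / 18.8 = 2.56×10^7 s.
Fraction reached: 1 − e^(−t/τ) = 0.65 ⇒ t = −τ ln(1 − 0.65) = τ × 1.05.
t = 2.69×10^7 s = 312 days.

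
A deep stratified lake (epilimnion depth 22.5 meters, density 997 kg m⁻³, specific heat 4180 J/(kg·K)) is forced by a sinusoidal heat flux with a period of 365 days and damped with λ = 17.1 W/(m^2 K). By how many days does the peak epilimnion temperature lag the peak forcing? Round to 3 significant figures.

Areal heat capacity C = ρ c_p D = 997 × 4180 × 22.5 = 9.38×10^7 J/(m^2 K).
ω = 2π / 3.15×10^7 s = 1.99×10^-7 s⁻¹.
Phase lag φ = arctan(Cω/λ) = arctan(18.7/17.1) = 0.830 rad.
Time lag = φ / ω = 0.830 / 1.99×10^-7 = 4.16×10^6 s = 48.2 days.

48.2 days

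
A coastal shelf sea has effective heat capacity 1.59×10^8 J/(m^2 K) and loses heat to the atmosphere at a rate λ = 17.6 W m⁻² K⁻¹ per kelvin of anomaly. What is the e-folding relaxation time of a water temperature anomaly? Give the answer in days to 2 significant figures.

Areal heat capacity C = 1.59×10^8 J/(m^2 K) (given).
Relaxation time τ = C / λ = 1.59×10^8 / 17.6 = 9.03×10^6 s.
In days: 9.03×10^6 s / (86400 s/day) = 105 days.

100 days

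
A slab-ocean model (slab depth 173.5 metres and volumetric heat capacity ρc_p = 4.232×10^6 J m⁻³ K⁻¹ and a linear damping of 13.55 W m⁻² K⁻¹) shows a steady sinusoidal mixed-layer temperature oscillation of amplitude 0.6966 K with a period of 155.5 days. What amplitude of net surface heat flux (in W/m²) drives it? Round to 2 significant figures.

Areal heat capacity C = ρc_p × D = 4.232×10^6 × 173.5 = 7.34×10^8 J/(m^2 K).
ω = 2π / 1.34×10^7 s = 4.68×10^-7 s⁻¹.
√((Cω)² + λ²) = √((343)² + 13.55²) = 344 W/(m²·K).
F₀ = A × √((Cω)²+λ²) = 0.6966 × 344 = 239 W/m².

240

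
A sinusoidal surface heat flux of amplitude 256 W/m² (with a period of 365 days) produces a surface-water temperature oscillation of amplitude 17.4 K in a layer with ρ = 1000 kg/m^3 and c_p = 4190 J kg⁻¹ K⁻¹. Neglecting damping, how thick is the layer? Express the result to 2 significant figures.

18 m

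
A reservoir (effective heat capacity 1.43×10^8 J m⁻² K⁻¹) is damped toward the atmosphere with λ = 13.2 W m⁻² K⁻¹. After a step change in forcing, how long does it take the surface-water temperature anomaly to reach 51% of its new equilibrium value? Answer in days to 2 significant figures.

Areal heat capacity C = 1.43×10^8 J m⁻² K⁻¹ (given).
τ = C / λ = 1.43×10^8 / 13.2 = 1.08×10^7 s.
Fraction reached: 1 − e^(−t/τ) = 0.51 ⇒ t = −τ ln(1 − 0.51) = τ × 0.713.
t = 7.73×10^6 s = 89.4 days.

89 days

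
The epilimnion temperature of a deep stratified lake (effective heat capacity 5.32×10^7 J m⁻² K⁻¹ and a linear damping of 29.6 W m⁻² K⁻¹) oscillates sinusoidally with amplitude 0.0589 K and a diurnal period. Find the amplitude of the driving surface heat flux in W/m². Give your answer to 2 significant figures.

230

Areal heat capacity C = 5.32×10^7 J m⁻² K⁻¹ (given).
ω = 2π / 86400 s = 7.27×10^-5 s⁻¹.
√((Cω)² + λ²) = √((3870)² + 29.6²) = 3870 W/(m²·K).
F₀ = A × √((Cω)²+λ²) = 0.0589 × 3870 = 228 W/m².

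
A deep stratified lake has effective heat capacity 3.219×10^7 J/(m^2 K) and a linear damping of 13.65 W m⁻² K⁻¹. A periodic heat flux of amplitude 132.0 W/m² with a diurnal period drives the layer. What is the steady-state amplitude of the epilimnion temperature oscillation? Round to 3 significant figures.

0.0564 K

Areal heat capacity C = 3.219×10^7 J/(m^2 K) (given).
Angular frequency ω = 2π / T = 2π / 86400 s = 7.27×10^-5 s⁻¹.
√((Cω)² + λ²) = √((2340)² + 13.65²) = 2340 W/(m²·K).
Amplitude A = F₀ / √((Cω)²+λ²) = 132.0 / 2340 = 0.0564 K.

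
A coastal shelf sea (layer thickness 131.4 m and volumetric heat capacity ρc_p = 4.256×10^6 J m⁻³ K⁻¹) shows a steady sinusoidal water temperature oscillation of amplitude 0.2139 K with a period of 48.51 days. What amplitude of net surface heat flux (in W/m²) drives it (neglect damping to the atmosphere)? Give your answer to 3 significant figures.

179

Areal heat capacity C = ρc_p × D = 4.256×10^6 × 131.4 = 5.59×10^8 J m⁻² K⁻¹.
ω = 2π / 4.19×10^6 s = 1.50×10^-6 s⁻¹.
Cω = 5.59×10^8 × 1.50×10^-6 = 838 W/(m²·K).
F₀ = A × Cω = 0.2139 × 838 = 179 W/m².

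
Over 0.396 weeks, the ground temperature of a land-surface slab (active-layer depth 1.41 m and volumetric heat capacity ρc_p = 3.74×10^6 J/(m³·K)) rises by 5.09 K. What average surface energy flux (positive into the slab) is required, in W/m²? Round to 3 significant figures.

112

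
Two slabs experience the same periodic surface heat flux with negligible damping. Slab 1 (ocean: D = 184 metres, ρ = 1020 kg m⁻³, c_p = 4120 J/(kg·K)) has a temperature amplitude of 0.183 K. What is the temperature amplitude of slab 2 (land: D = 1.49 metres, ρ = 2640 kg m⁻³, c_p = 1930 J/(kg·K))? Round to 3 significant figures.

18.6 K

C_ocean = 7.73×10^8 J/(m²·K); C_land = 7.59×10^6 J/(m²·K).
A ∝ 1/C ⇒ A_land = A_ocean × C_ocean/C_land = 0.183 × 102 = 18.6 K.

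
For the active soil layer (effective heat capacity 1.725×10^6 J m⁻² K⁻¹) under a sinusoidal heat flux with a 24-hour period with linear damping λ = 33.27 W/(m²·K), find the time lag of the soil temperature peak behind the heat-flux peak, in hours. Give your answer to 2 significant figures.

5.0 hours

Areal heat capacity C = 1.725×10^6 J m⁻² K⁻¹ (given).
ω = 2π / 86400 s = 7.27×10^-5 s⁻¹.
Phase lag φ = arctan(Cω/λ) = arctan(125/33.27) = 1.31 rad.
Time lag = φ / ω = 1.31 / 7.27×10^-5 = 18000 s = 5.01 hours.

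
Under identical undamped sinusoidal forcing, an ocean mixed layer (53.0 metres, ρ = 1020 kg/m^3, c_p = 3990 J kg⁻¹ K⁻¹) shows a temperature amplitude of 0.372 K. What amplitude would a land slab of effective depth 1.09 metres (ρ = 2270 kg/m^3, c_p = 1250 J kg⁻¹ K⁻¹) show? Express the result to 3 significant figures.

25.9 K

C_ocean = 2.16×10^8 J/(m²·K); C_land = 3.09×10^6 J/(m²·K).
A ∝ 1/C ⇒ A_land = A_ocean × C_ocean/C_land = 0.372 × 69.7 = 25.9 K.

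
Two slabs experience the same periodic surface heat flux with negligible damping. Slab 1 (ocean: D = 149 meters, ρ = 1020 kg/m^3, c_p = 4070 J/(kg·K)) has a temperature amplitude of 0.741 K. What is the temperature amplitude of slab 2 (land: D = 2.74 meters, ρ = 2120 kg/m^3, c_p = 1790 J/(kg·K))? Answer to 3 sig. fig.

44.1 K

C_ocean = 6.19×10^8 J/(m²·K); C_land = 1.04×10^7 J/(m²·K).
A ∝ 1/C ⇒ A_land = A_ocean × C_ocean/C_land = 0.741 × 59.5 = 44.1 K.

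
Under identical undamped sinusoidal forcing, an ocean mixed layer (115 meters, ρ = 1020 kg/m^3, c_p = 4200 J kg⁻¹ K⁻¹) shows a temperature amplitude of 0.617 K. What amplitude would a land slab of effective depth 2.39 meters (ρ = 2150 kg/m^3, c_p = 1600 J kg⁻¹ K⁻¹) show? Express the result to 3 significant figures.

C_ocean = 4.93×10^8 J/(m²·K); C_land = 8.22×10^6 J/(m²·K).
A ∝ 1/C ⇒ A_land = A_ocean × C_ocean/C_land = 0.617 × 59.9 = 37.0 K.

37.0 K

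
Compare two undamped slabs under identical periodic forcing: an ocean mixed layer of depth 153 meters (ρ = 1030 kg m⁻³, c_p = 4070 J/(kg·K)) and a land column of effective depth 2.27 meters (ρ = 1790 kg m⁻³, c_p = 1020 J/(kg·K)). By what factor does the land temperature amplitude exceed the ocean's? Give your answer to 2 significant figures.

C_ocean = 1030 × 4070 × 153 = 6.41×10^8 J/(m²·K).
C_land = 1790 × 1020 × 2.27 = 4.14×10^6 J/(m²·K).
Undamped amplitude ∝ 1/C, so A_land/A_ocean = C_ocean/C_land = 155.

150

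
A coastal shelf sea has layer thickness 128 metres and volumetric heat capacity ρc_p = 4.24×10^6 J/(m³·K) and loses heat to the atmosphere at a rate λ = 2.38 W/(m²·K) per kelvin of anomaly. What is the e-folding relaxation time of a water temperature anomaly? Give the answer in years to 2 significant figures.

Areal heat capacity C = ρc_p × D = 4.24×10^6 × 128 = 5.43×10^8 J m⁻² K⁻¹.
Relaxation time τ = C / λ = 5.43×10^8 / 2.38 = 2.28×10^8 s.
In years: 2.28×10^8 s / (3.156×10^7 s/year) = 7.23 years.

7.2 years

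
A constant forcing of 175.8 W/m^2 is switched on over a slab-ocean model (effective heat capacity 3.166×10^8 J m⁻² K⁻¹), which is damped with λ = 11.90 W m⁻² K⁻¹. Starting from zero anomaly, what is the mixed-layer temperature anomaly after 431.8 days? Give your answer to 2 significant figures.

Areal heat capacity C = 3.166×10^8 J m⁻² K⁻¹ (given).
τ = C / λ = 3.17×10^8 / 11.90 = 2.66×10^7 s.
Equilibrium anomaly ΔT_eq = F / λ = 175.8 / 11.90 = 14.8 K.
t = 431.8 days = 3.73×10^7 s, so t/τ = 1.40.
ΔT(t) = ΔT_eq (1 − e^(−t/τ)) = 14.8 × (1 − e^−1.40) = 11.1 K.

11 K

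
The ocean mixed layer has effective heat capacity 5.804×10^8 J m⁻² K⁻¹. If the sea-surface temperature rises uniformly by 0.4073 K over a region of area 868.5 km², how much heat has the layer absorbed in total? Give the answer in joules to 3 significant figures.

Areal heat capacity C = 5.804×10^8 J m⁻² K⁻¹ (given).
Heat per unit area: q = C ΔT = 5.80×10^8 × 0.4073 = 2.36×10^8 J/m².
Total heat: Q = q × A = 2.36×10^8 × (868.5 × 10⁶ m²) = 2.05×10^17 J.

2.05×10^17 J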